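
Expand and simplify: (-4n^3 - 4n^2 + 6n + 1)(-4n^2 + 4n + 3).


Distribute each term of the first polynomial:
  (-4n^3)(-4n^2 + 4n + 3) = 16n^5 - 16n^4 - 12n^3
  (-4n^2)(-4n^2 + 4n + 3) = 16n^4 - 16n^3 - 12n^2
  (6n)(-4n^2 + 4n + 3) = -24n^3 + 24n^2 + 18n
  (1)(-4n^2 + 4n + 3) = -4n^2 + 4n + 3
Sum: 16n^5 - 52n^3 + 8n^2 + 22n + 3


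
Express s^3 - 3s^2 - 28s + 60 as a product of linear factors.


Try integer roots (divisors of 60). s=2: p(2)=0.
Divide out (s - 2): quotient is s^2 - s - 30.
Factor the quadratic: (s + 5)(s - 6)
Result: (s - 2)(s + 5)(s - 6)


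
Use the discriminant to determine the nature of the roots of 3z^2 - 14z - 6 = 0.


D = b^2 - 4ac = (-14)^2 - 4(3)(-6) = 196 + 72 = 268
Since D > 0: two distinct irrational roots


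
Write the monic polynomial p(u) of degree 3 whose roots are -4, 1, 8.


p(u) = (u + 4)(u - 1)(u - 8)
Expand: u^3 - 5u^2 - 28u + 32


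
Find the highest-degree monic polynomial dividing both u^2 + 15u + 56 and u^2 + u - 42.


Factor each:
  u^2 + 15u + 56 = (u + 7)(u + 8)
  u^2 + u - 42 = (u + 7)(u - 6)
Common monic factor: u + 7


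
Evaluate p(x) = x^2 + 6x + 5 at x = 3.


Using direct substitution:
  1 * (3)^2 = 9
  6 * (3)^1 = 18
  constant: 5
Sum = 9 + 18 + 5 = 32


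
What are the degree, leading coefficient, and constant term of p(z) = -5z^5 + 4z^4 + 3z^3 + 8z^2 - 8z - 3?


Highest power of z is 5, with coefficient -5. Constant term is -3.
Degree = 5, leading coefficient = -5, constant term = -3


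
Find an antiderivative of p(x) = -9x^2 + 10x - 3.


Reverse power rule on each term:
  ∫ -9x^2 dx = -3x^3
  ∫ 10x dx = 5x^2
  ∫ -3 dx = -3x
F(x) = -3x^3 + 5x^2 - 3x + C


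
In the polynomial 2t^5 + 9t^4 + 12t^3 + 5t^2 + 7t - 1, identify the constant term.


Read off the constant term: -1


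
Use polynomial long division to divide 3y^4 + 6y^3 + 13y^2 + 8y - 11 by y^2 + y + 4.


(3y^4 + 6y^3 + 13y^2 + 8y - 11) / (y^2 + y + 4)
Step 1: 3y^2 * (y^2 + y + 4) = 3y^4 + 3y^3 + 12y^2; subtract.
Step 2: 3y * (y^2 + y + 4) = 3y^3 + 3y^2 + 12y; subtract.
Step 3: -2 * (y^2 + y + 4) = -2y^2 - 2y - 8; subtract.
Quotient: 3y^2 + 3y - 2, Remainder: -2y - 3


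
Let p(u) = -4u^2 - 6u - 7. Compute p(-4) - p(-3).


p(-4) = -47
p(-3) = -25
p(-4) - p(-3) = -47 + 25 = -22


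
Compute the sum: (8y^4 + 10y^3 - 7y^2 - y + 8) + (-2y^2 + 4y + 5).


Align terms by degree and add:
  8y^4 + 10y^3 - 7y^2 - y + 8
  -2y^2 + 4y + 5
= 8y^4 + 10y^3 - 9y^2 + 3y + 13


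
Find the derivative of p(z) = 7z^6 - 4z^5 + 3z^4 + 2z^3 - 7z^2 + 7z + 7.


Apply the power rule term by term:
  d/dz(7z^6) = 42z^5
  d/dz(-4z^5) = -20z^4
  d/dz(3z^4) = 12z^3
  d/dz(2z^3) = 6z^2
  d/dz(-7z^2) = -14z
  d/dz(7z) = 7
  d/dz(7) = 0
p'(z) = 42z^5 - 20z^4 + 12z^3 + 6z^2 - 14z + 7


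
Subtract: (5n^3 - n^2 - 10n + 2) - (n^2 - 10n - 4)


Distribute the minus sign:
  (5n^3 - n^2 - 10n + 2)
- (n^2 - 10n - 4)
Negate second polynomial: -n^2 + 10n + 4
Add: 5n^3 - 2n^2 + 6


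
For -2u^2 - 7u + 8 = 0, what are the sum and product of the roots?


For au^2+bu+c=0: sum = -b/a, product = c/a.
a=-2, b=-7, c=8
Sum = -(-7)/-2 = -7/2
Product = (8)/-2 = -4


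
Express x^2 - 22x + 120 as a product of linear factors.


Roots satisfy r1 + r2 = -b/a = 22 and r1*r2 = c/a = 120.
So r1 = 10, r2 = 12.
x^2 - 22x + 120 = (x - r1)(x - r2) = (x - 10)(x - 12)


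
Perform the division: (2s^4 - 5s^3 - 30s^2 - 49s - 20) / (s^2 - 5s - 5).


(2s^4 - 5s^3 - 30s^2 - 49s - 20) / (s^2 - 5s - 5)
Step 1: 2s^2 * (s^2 - 5s - 5) = 2s^4 - 10s^3 - 10s^2; subtract.
Step 2: 5s * (s^2 - 5s - 5) = 5s^3 - 25s^2 - 25s; subtract.
Step 3: 5 * (s^2 - 5s - 5) = 5s^2 - 25s - 25; subtract.
Quotient: 2s^2 + 5s + 5, Remainder: s + 5


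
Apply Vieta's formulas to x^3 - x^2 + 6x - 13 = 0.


Monic cubic x^3+bx^2+cx+d=0: sum=-b, pairwise sum=c, product=-d.
b=-1, c=6, d=-13
r1+r2+r3 = 1
r1r2+r1r3+r2r3 = 6
r1r2r3 = 13


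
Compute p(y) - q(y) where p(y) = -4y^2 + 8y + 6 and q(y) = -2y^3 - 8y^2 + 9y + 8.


Distribute the minus sign:
  (-4y^2 + 8y + 6)
- (-2y^3 - 8y^2 + 9y + 8)
Negate second polynomial: 2y^3 + 8y^2 - 9y - 8
Add: 2y^3 + 4y^2 - y - 2


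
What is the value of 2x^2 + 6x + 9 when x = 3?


Using direct substitution:
  2 * (3)^2 = 18
  6 * (3)^1 = 18
  constant: 9
Sum = 18 + 18 + 9 = 45


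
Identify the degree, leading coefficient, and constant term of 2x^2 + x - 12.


Highest power of x is 2, with coefficient 2. Constant term is -12.
Degree = 2, leading coefficient = 2, constant term = -12


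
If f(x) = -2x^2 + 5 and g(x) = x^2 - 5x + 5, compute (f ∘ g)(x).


Substitute g(x) into f:
f(g(x)) = -2*(x^2 - 5x + 5)^2 + 5
(x^2 - 5x + 5)^2 = x^4 - 10x^3 + 35x^2 - 50x + 25
Expand and combine: -2x^4 + 20x^3 - 70x^2 + 100x - 45


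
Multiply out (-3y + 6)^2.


Expand (-3y + 6)^2 by repeated multiplication:
= 9y^2 - 36y + 36


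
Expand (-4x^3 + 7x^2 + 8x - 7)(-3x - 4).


Distribute each term of the first polynomial:
  (-4x^3)(-3x - 4) = 12x^4 + 16x^3
  (7x^2)(-3x - 4) = -21x^3 - 28x^2
  (8x)(-3x - 4) = -24x^2 - 32x
  (-7)(-3x - 4) = 21x + 28
Sum: 12x^4 - 5x^3 - 52x^2 - 11x + 28


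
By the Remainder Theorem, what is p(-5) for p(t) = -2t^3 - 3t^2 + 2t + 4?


By the Remainder Theorem, the remainder equals p(-5):
  -2*(-5)^3 = 250
  -3*(-5)^2 = -75
  2*(-5)^1 = -10
  constant: 4
Sum: 250 - 75 - 10 + 4 = 169


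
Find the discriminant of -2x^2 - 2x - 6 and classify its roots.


D = b^2 - 4ac = (-2)^2 - 4(-2)(-6) = 4 - 48 = -44
Since D < 0: two complex conjugate roots (no real roots)


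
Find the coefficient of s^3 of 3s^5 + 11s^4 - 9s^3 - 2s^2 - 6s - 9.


Read off the coefficient of s^3: -9


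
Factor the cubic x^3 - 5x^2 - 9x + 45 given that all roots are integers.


Try integer roots (divisors of 45). x=3: p(3)=0.
Divide out (x - 3): quotient is x^2 - 2x - 15.
Factor the quadratic: (x + 3)(x - 5)
Result: (x - 3)(x + 3)(x - 5)


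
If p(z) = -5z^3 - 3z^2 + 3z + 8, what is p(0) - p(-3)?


p(0) = 8
p(-3) = 107
p(0) - p(-3) = 8 - 107 = -99


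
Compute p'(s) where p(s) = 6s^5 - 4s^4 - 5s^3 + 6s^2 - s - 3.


Apply the power rule term by term:
  d/ds(6s^5) = 30s^4
  d/ds(-4s^4) = -16s^3
  d/ds(-5s^3) = -15s^2
  d/ds(6s^2) = 12s
  d/ds(-s) = -1
  d/ds(-3) = 0
p'(s) = 30s^4 - 16s^3 - 15s^2 + 12s - 1


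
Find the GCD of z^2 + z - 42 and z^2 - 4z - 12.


Factor each:
  z^2 + z - 42 = (z - 6)(z + 7)
  z^2 - 4z - 12 = (z - 6)(z + 2)
Common monic factor: z - 6


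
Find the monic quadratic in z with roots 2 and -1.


p(z) = (z - 2)(z + 1)
Expand: z^2 - z - 2


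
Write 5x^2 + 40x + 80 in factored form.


Roots satisfy r1 + r2 = -b/a = -8 and r1*r2 = c/a = 16.
So r1 = -4, r2 = -4.
5x^2 + 40x + 80 = 5(x - r1)(x - r2) = 5(x + 4)(x + 4)


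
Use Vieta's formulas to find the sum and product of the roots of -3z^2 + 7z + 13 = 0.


For az^2+bz+c=0: sum = -b/a, product = c/a.
a=-3, b=7, c=13
Sum = -(7)/-3 = 7/3
Product = (13)/-3 = -13/3


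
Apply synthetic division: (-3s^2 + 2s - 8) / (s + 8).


Synthetic division with c = -8. Coefficients: -3, 2, -8
Bring down -3.
  -3 * -8 = 24; 24 + 2 = 26
  26 * -8 = -208; -208 - 8 = -216
Quotient: -3s + 26, Remainder: -216


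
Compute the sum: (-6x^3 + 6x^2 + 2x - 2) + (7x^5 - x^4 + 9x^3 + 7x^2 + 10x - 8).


Align terms by degree and add:
  -6x^3 + 6x^2 + 2x - 2
+ 7x^5 - x^4 + 9x^3 + 7x^2 + 10x - 8
= 7x^5 - x^4 + 3x^3 + 13x^2 + 12x - 10


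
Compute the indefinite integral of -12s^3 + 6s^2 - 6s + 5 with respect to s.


Reverse power rule on each term:
  ∫ -12s^3 ds = -3s^4
  ∫ 6s^2 ds = 2s^3
  ∫ -6s ds = -3s^2
  ∫ 5 ds = 5s
F(s) = -3s^4 + 2s^3 - 3s^2 + 5s + C


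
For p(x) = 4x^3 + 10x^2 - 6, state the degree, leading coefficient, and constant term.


Highest power of x is 3, with coefficient 4. Constant term is -6.
Degree = 3, leading coefficient = 4, constant term = -6


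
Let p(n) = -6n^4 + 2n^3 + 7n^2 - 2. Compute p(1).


Using direct substitution:
  -6 * (1)^4 = -6
  2 * (1)^3 = 2
  7 * (1)^2 = 7
  0 * (1)^1 = 0
  constant: -2
Sum = -6 + 2 + 7 + 0 - 2 = 1


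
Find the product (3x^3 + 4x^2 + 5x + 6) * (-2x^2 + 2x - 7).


Distribute each term of the first polynomial:
  (3x^3)(-2x^2 + 2x - 7) = -6x^5 + 6x^4 - 21x^3
  (4x^2)(-2x^2 + 2x - 7) = -8x^4 + 8x^3 - 28x^2
  (5x)(-2x^2 + 2x - 7) = -10x^3 + 10x^2 - 35x
  (6)(-2x^2 + 2x - 7) = -12x^2 + 12x - 42
Sum: -6x^5 - 2x^4 - 23x^3 - 30x^2 - 23x - 42


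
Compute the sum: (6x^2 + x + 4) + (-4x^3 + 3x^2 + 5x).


Align terms by degree and add:
  6x^2 + x + 4
  -4x^3 + 3x^2 + 5x
= -4x^3 + 9x^2 + 6x + 4


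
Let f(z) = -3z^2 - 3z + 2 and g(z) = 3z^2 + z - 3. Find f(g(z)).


Substitute g(z) into f:
f(g(z)) = -3*(3z^2 + z - 3)^2 + (-3)*(3z^2 + z - 3) + 2
(3z^2 + z - 3)^2 = 9z^4 + 6z^3 - 17z^2 - 6z + 9
Expand and combine: -27z^4 - 18z^3 + 42z^2 + 15z - 16


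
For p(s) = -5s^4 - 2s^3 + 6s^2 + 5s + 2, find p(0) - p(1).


p(0) = 2
p(1) = 6
p(0) - p(1) = 2 - 6 = -4


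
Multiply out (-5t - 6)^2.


Expand (-5t - 6)^2 by repeated multiplication:
= 25t^2 + 60t + 36


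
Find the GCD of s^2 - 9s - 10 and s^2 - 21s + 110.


Factor each:
  s^2 - 9s - 10 = (s - 10)(s + 1)
  s^2 - 21s + 110 = (s - 10)(s - 11)
Common monic factor: s - 10


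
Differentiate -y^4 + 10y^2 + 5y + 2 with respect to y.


Apply the power rule term by term:
  d/dy(-y^4) = -4y^3
  d/dy(10y^2) = 20y
  d/dy(5y) = 5
  d/dy(2) = 0
p'(y) = -4y^3 + 20y + 5


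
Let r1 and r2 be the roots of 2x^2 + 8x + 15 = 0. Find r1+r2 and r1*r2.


For ax^2+bx+c=0: sum = -b/a, product = c/a.
a=2, b=8, c=15
Sum = -(8)/2 = -4
Product = (15)/2 = 15/2


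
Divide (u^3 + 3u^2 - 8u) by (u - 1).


(u^3 + 3u^2 - 8u) / (u - 1)
Step 1: u^2 * (u - 1) = u^3 - u^2; subtract.
Step 2: 4u * (u - 1) = 4u^2 - 4u; subtract.
Step 3: -4 * (u - 1) = -4u + 4; subtract.
Quotient: u^2 + 4u - 4, Remainder: -4


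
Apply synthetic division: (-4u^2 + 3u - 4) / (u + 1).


Synthetic division with c = -1. Coefficients: -4, 3, -4
Bring down -4.
  -4 * -1 = 4; 4 + 3 = 7
  7 * -1 = -7; -7 - 4 = -11
Quotient: -4u + 7, Remainder: -11


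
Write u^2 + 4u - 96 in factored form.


Roots satisfy r1 + r2 = -b/a = -4 and r1*r2 = c/a = -96.
So r1 = -12, r2 = 8.
u^2 + 4u - 96 = (u - r1)(u - r2) = (u + 12)(u - 8)


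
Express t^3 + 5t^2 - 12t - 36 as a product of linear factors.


Try integer roots (divisors of -36). t=-2: p(-2)=0.
Divide out (t + 2): quotient is t^2 + 3t - 18.
Factor the quadratic: (t - 3)(t + 6)
Result: (t + 2)(t - 3)(t + 6)


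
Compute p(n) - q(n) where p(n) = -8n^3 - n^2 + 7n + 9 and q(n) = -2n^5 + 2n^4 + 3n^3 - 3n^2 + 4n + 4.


Distribute the minus sign:
  (-8n^3 - n^2 + 7n + 9)
- (-2n^5 + 2n^4 + 3n^3 - 3n^2 + 4n + 4)
Negate second polynomial: 2n^5 - 2n^4 - 3n^3 + 3n^2 - 4n - 4
Add: 2n^5 - 2n^4 - 11n^3 + 2n^2 + 3n + 5


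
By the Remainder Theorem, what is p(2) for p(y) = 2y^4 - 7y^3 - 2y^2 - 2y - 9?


By the Remainder Theorem, the remainder equals p(2):
  2*(2)^4 = 32
  -7*(2)^3 = -56
  -2*(2)^2 = -8
  -2*(2)^1 = -4
  constant: -9
Sum: 32 - 56 - 8 - 4 - 9 = -45


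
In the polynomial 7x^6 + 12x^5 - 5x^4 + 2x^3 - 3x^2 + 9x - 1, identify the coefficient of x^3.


Read off the coefficient of x^3: 2


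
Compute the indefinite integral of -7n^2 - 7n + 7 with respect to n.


Reverse power rule on each term:
  ∫ -7n^2 dn = -(7/3)n^3
  ∫ -7n dn = -(7/2)n^2
  ∫ 7 dn = 7n
F(n) = -(7/3)n^3 - (7/2)n^2 + 7n + C


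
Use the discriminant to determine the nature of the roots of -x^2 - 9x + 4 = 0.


D = b^2 - 4ac = (-9)^2 - 4(-1)(4) = 81 + 16 = 97
Since D > 0: two distinct irrational roots


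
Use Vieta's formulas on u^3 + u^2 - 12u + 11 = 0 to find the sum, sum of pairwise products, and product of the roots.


Monic cubic u^3+bu^2+cu+d=0: sum=-b, pairwise sum=c, product=-d.
b=1, c=-12, d=11
r1+r2+r3 = -1
r1r2+r1r3+r2r3 = -12
r1r2r3 = -11


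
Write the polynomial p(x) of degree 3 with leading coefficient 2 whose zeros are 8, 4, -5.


p(x) = 2(x - 8)(x - 4)(x + 5)
Expand: 2x^3 - 14x^2 - 56x + 320


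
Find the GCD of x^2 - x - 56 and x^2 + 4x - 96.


Factor each:
  x^2 - x - 56 = (x - 8)(x + 7)
  x^2 + 4x - 96 = (x - 8)(x + 12)
Common monic factor: x - 8


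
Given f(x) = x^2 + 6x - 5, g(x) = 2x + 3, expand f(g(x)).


Substitute g(x) into f:
f(g(x)) = 1*(2x + 3)^2 + 6*(2x + 3) + (-5)
(2x + 3)^2 = 4x^2 + 12x + 9
Expand and combine: 4x^2 + 24x + 22


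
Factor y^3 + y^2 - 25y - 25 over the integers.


Try integer roots (divisors of -25). y=5: p(5)=0.
Divide out (y - 5): quotient is y^2 + 6y + 5.
Factor the quadratic: (y + 5)(y + 1)
Result: (y - 5)(y + 5)(y + 1)


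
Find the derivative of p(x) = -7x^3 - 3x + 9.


Apply the power rule term by term:
  d/dx(-7x^3) = -21x^2
  d/dx(-3x) = -3
  d/dx(9) = 0
p'(x) = -21x^2 - 3


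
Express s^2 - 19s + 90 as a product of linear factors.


Roots satisfy r1 + r2 = -b/a = 19 and r1*r2 = c/a = 90.
So r1 = 9, r2 = 10.
s^2 - 19s + 90 = (s - r1)(s - r2) = (s - 9)(s - 10)


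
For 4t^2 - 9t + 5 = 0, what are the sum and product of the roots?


For at^2+bt+c=0: sum = -b/a, product = c/a.
a=4, b=-9, c=5
Sum = -(-9)/4 = 9/4
Product = (5)/4 = 5/4


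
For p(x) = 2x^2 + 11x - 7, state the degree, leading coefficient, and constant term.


Highest power of x is 2, with coefficient 2. Constant term is -7.
Degree = 2, leading coefficient = 2, constant term = -7


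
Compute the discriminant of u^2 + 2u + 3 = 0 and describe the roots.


D = b^2 - 4ac = (2)^2 - 4(1)(3) = 4 - 12 = -8
Since D < 0: two complex conjugate roots (no real roots)


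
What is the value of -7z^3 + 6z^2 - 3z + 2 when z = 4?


Using direct substitution:
  -7 * (4)^3 = -448
  6 * (4)^2 = 96
  -3 * (4)^1 = -12
  constant: 2
Sum = -448 + 96 - 12 + 2 = -362


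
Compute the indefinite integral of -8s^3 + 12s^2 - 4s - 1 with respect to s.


Reverse power rule on each term:
  ∫ -8s^3 ds = -2s^4
  ∫ 12s^2 ds = 4s^3
  ∫ -4s ds = -2s^2
  ∫ -1 ds = -s
F(s) = -2s^4 + 4s^3 - 2s^2 - s + C


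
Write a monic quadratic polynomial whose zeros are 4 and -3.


p(z) = (z - 4)(z + 3)
Expand: z^2 - z - 12


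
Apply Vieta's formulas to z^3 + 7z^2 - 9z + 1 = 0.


Monic cubic z^3+bz^2+cz+d=0: sum=-b, pairwise sum=c, product=-d.
b=7, c=-9, d=1
r1+r2+r3 = -7
r1r2+r1r3+r2r3 = -9
r1r2r3 = -1


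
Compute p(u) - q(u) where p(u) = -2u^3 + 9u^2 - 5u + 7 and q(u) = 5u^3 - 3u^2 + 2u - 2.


Distribute the minus sign:
  (-2u^3 + 9u^2 - 5u + 7)
- (5u^3 - 3u^2 + 2u - 2)
Negate second polynomial: -5u^3 + 3u^2 - 2u + 2
Add: -7u^3 + 12u^2 - 7u + 9


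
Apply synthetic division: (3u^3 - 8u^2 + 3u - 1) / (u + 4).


Synthetic division with c = -4. Coefficients: 3, -8, 3, -1
Bring down 3.
  3 * -4 = -12; -12 - 8 = -20
  -20 * -4 = 80; 80 + 3 = 83
  83 * -4 = -332; -332 - 1 = -333
Quotient: 3u^2 - 20u + 83, Remainder: -333


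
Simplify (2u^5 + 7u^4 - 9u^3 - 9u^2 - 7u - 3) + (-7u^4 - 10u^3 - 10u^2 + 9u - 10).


Align terms by degree and add:
  2u^5 + 7u^4 - 9u^3 - 9u^2 - 7u - 3
  -7u^4 - 10u^3 - 10u^2 + 9u - 10
= 2u^5 - 19u^3 - 19u^2 + 2u - 13


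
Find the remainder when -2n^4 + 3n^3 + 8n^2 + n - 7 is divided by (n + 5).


By the Remainder Theorem, the remainder equals p(-5):
  -2*(-5)^4 = -1250
  3*(-5)^3 = -375
  8*(-5)^2 = 200
  1*(-5)^1 = -5
  constant: -7
Sum: -1250 - 375 + 200 - 5 - 7 = -1437


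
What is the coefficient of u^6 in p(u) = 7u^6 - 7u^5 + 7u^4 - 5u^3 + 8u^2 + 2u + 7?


Read off the coefficient of u^6: 7


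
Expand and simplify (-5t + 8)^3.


Expand (-5t + 8)^3 by repeated multiplication:
  (-5t + 8)^2 = 25t^2 - 80t + 64
= -125t^3 + 600t^2 - 960t + 512


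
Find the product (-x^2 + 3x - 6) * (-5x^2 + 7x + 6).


Distribute each term of the first polynomial:
  (-x^2)(-5x^2 + 7x + 6) = 5x^4 - 7x^3 - 6x^2
  (3x)(-5x^2 + 7x + 6) = -15x^3 + 21x^2 + 18x
  (-6)(-5x^2 + 7x + 6) = 30x^2 - 42x - 36
Sum: 5x^4 - 22x^3 + 45x^2 - 24x - 36


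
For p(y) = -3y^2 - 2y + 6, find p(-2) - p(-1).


p(-2) = -2
p(-1) = 5
p(-2) - p(-1) = -2 - 5 = -7


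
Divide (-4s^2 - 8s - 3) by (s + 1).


(-4s^2 - 8s - 3) / (s + 1)
Step 1: -4s * (s + 1) = -4s^2 - 4s; subtract.
Step 2: -4 * (s + 1) = -4s - 4; subtract.
Quotient: -4s - 4, Remainder: 1


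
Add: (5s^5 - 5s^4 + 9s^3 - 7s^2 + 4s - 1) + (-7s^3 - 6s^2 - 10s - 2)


Align terms by degree and add:
  5s^5 - 5s^4 + 9s^3 - 7s^2 + 4s - 1
  -7s^3 - 6s^2 - 10s - 2
= 5s^5 - 5s^4 + 2s^3 - 13s^2 - 6s - 3


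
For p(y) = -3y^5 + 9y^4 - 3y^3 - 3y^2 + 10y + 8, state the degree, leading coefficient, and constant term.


Highest power of y is 5, with coefficient -3. Constant term is 8.
Degree = 5, leading coefficient = -3, constant term = 8


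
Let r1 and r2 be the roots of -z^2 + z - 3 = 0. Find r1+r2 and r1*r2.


For az^2+bz+c=0: sum = -b/a, product = c/a.
a=-1, b=1, c=-3
Sum = -(1)/-1 = 1
Product = (-3)/-1 = 3


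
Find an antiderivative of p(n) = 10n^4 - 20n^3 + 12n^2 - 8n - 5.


Reverse power rule on each term:
  ∫ 10n^4 dn = 2n^5
  ∫ -20n^3 dn = -5n^4
  ∫ 12n^2 dn = 4n^3
  ∫ -8n dn = -4n^2
  ∫ -5 dn = -5n
F(n) = 2n^5 - 5n^4 + 4n^3 - 4n^2 - 5n + C


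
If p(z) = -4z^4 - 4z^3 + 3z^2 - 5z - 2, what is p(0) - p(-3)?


p(0) = -2
p(-3) = -176
p(0) - p(-3) = -2 + 176 = 174


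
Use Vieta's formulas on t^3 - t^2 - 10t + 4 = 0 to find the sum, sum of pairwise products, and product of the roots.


Monic cubic t^3+bt^2+ct+d=0: sum=-b, pairwise sum=c, product=-d.
b=-1, c=-10, d=4
r1+r2+r3 = 1
r1r2+r1r3+r2r3 = -10
r1r2r3 = -4


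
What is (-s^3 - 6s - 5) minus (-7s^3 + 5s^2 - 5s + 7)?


Distribute the minus sign:
  (-s^3 - 6s - 5)
- (-7s^3 + 5s^2 - 5s + 7)
Negate second polynomial: 7s^3 - 5s^2 + 5s - 7
Add: 6s^3 - 5s^2 - s - 12


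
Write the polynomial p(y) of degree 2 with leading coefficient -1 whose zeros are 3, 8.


p(y) = -(y - 3)(y - 8)
Expand: -y^2 + 11y - 24


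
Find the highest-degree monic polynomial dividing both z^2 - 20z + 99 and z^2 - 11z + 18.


Factor each:
  z^2 - 20z + 99 = (z - 9)(z - 11)
  z^2 - 11z + 18 = (z - 9)(z - 2)
Common monic factor: z - 9


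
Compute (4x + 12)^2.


Expand (4x + 12)^2 by repeated multiplication:
= 16x^2 + 96x + 144


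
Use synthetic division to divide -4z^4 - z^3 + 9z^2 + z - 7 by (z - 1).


Synthetic division with c = 1. Coefficients: -4, -1, 9, 1, -7
Bring down -4.
  -4 * 1 = -4; -4 - 1 = -5
  -5 * 1 = -5; -5 + 9 = 4
  4 * 1 = 4; 4 + 1 = 5
  5 * 1 = 5; 5 - 7 = -2
Quotient: -4z^3 - 5z^2 + 4z + 5, Remainder: -2


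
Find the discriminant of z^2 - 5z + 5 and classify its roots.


D = b^2 - 4ac = (-5)^2 - 4(1)(5) = 25 - 20 = 5
Since D > 0: two distinct irrational roots


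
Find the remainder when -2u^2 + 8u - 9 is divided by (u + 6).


By the Remainder Theorem, the remainder equals p(-6):
  -2*(-6)^2 = -72
  8*(-6)^1 = -48
  constant: -9
Sum: -72 - 48 - 9 = -129


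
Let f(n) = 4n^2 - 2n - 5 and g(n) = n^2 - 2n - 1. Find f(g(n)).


Substitute g(n) into f:
f(g(n)) = 4*(n^2 - 2n - 1)^2 + (-2)*(n^2 - 2n - 1) + (-5)
(n^2 - 2n - 1)^2 = n^4 - 4n^3 + 2n^2 + 4n + 1
Expand and combine: 4n^4 - 16n^3 + 6n^2 + 20n + 1


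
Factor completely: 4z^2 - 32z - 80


Roots satisfy r1 + r2 = -b/a = 8 and r1*r2 = c/a = -20.
So r1 = -2, r2 = 10.
4z^2 - 32z - 80 = 4(z - r1)(z - r2) = 4(z + 2)(z - 10)


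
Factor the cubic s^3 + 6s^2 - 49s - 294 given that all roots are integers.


Try integer roots (divisors of -294). s=-6: p(-6)=0.
Divide out (s + 6): quotient is s^2 - 49.
Factor the quadratic: (s + 7)(s - 7)
Result: (s + 6)(s + 7)(s - 7)


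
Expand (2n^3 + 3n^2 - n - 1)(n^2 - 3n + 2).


Distribute each term of the first polynomial:
  (2n^3)(n^2 - 3n + 2) = 2n^5 - 6n^4 + 4n^3
  (3n^2)(n^2 - 3n + 2) = 3n^4 - 9n^3 + 6n^2
  (-n)(n^2 - 3n + 2) = -n^3 + 3n^2 - 2n
  (-1)(n^2 - 3n + 2) = -n^2 + 3n - 2
Sum: 2n^5 - 3n^4 - 6n^3 + 8n^2 + n - 2


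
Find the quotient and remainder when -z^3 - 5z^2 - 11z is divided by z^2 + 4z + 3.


(-z^3 - 5z^2 - 11z) / (z^2 + 4z + 3)
Step 1: -z * (z^2 + 4z + 3) = -z^3 - 4z^2 - 3z; subtract.
Step 2: -1 * (z^2 + 4z + 3) = -z^2 - 4z - 3; subtract.
Quotient: -z - 1, Remainder: -4z + 3


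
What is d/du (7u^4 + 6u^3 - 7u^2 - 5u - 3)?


Apply the power rule term by term:
  d/du(7u^4) = 28u^3
  d/du(6u^3) = 18u^2
  d/du(-7u^2) = -14u
  d/du(-5u) = -5
  d/du(-3) = 0
p'(u) = 28u^3 + 18u^2 - 14u - 5


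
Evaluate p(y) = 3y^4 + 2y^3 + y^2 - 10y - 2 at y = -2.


Using direct substitution:
  3 * (-2)^4 = 48
  2 * (-2)^3 = -16
  1 * (-2)^2 = 4
  -10 * (-2)^1 = 20
  constant: -2
Sum = 48 - 16 + 4 + 20 - 2 = 54


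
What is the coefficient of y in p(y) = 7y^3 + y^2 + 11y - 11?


Read off the coefficient of y: 11


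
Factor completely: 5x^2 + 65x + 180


Roots satisfy r1 + r2 = -b/a = -13 and r1*r2 = c/a = 36.
So r1 = -9, r2 = -4.
5x^2 + 65x + 180 = 5(x - r1)(x - r2) = 5(x + 9)(x + 4)


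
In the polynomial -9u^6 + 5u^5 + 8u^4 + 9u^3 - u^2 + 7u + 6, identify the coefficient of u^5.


Read off the coefficient of u^5: 5


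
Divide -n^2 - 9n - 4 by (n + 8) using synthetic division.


Synthetic division with c = -8. Coefficients: -1, -9, -4
Bring down -1.
  -1 * -8 = 8; 8 - 9 = -1
  -1 * -8 = 8; 8 - 4 = 4
Quotient: -n - 1, Remainder: 4


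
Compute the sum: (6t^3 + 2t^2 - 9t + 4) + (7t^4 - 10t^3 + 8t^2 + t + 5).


Align terms by degree and add:
  6t^3 + 2t^2 - 9t + 4
+ 7t^4 - 10t^3 + 8t^2 + t + 5
= 7t^4 - 4t^3 + 10t^2 - 8t + 9


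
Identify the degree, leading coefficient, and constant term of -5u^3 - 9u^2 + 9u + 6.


Highest power of u is 3, with coefficient -5. Constant term is 6.
Degree = 3, leading coefficient = -5, constant term = 6


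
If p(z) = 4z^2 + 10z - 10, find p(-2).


Using direct substitution:
  4 * (-2)^2 = 16
  10 * (-2)^1 = -20
  constant: -10
Sum = 16 - 20 - 10 = -14


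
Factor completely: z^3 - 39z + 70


Try integer roots (divisors of 70). z=2: p(2)=0.
Divide out (z - 2): quotient is z^2 + 2z - 35.
Factor the quadratic: (z + 7)(z - 5)
Result: (z - 2)(z + 7)(z - 5)


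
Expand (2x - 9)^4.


Expand (2x - 9)^4 by repeated multiplication:
  (2x - 9)^2 = 4x^2 - 36x + 81
  (2x - 9)^3 = 8x^3 - 108x^2 + 486x - 729
= 16x^4 - 288x^3 + 1944x^2 - 5832x + 6561


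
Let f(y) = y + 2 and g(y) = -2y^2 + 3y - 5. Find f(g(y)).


Substitute g(y) into f:
f(g(y)) = 1*(-2y^2 + 3y - 5) + 2
Expand and combine: -2y^2 + 3y - 3


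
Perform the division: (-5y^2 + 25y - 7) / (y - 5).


(-5y^2 + 25y - 7) / (y - 5)
Step 1: -5y * (y - 5) = -5y^2 + 25y; subtract.
Step 2: 0 * (y - 5) = 0; subtract.
Quotient: -5y, Remainder: -7


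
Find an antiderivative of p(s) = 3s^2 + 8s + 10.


Reverse power rule on each term:
  ∫ 3s^2 ds = s^3
  ∫ 8s ds = 4s^2
  ∫ 10 ds = 10s
F(s) = s^3 + 4s^2 + 10s + C


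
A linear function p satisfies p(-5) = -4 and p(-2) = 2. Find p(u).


p(u) = mu + b. Using p(-5)=-4, p(-2)=2:
m = (-4 - 2)/(-5 + 2) = -6/-3 = 2
b = -4 - m*(-5) = -4 + 10 = 6
p(u) = 2u + 6


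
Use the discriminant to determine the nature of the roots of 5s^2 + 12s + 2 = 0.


D = b^2 - 4ac = (12)^2 - 4(5)(2) = 144 - 40 = 104
Since D > 0: two distinct irrational roots


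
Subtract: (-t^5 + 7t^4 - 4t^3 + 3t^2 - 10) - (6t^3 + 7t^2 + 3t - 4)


Distribute the minus sign:
  (-t^5 + 7t^4 - 4t^3 + 3t^2 - 10)
- (6t^3 + 7t^2 + 3t - 4)
Negate second polynomial: -6t^3 - 7t^2 - 3t + 4
Add: -t^5 + 7t^4 - 10t^3 - 4t^2 - 3t - 6


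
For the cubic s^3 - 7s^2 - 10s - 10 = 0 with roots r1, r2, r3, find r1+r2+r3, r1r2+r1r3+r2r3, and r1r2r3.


Monic cubic s^3+bs^2+cs+d=0: sum=-b, pairwise sum=c, product=-d.
b=-7, c=-10, d=-10
r1+r2+r3 = 7
r1r2+r1r3+r2r3 = -10
r1r2r3 = 10


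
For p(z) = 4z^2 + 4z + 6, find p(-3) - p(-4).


p(-3) = 30
p(-4) = 54
p(-3) - p(-4) = 30 - 54 = -24


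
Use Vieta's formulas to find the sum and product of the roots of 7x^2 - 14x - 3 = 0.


For ax^2+bx+c=0: sum = -b/a, product = c/a.
a=7, b=-14, c=-3
Sum = -(-14)/7 = 2
Product = (-3)/7 = -3/7


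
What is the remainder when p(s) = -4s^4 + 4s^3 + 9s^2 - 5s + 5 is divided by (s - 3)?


By the Remainder Theorem, the remainder equals p(3):
  -4*(3)^4 = -324
  4*(3)^3 = 108
  9*(3)^2 = 81
  -5*(3)^1 = -15
  constant: 5
Sum: -324 + 108 + 81 - 15 + 5 = -145


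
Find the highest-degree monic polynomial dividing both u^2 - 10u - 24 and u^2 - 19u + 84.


Factor each:
  u^2 - 10u - 24 = (u - 12)(u + 2)
  u^2 - 19u + 84 = (u - 12)(u - 7)
Common monic factor: u - 12


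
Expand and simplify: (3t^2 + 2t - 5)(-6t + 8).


Distribute each term of the first polynomial:
  (3t^2)(-6t + 8) = -18t^3 + 24t^2
  (2t)(-6t + 8) = -12t^2 + 16t
  (-5)(-6t + 8) = 30t - 40
Sum: -18t^3 + 12t^2 + 46t - 40


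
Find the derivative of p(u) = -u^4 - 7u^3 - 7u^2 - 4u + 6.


Apply the power rule term by term:
  d/du(-u^4) = -4u^3
  d/du(-7u^3) = -21u^2
  d/du(-7u^2) = -14u
  d/du(-4u) = -4
  d/du(6) = 0
p'(u) = -4u^3 - 21u^2 - 14u - 4


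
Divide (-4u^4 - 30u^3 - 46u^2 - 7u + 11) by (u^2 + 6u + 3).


(-4u^4 - 30u^3 - 46u^2 - 7u + 11) / (u^2 + 6u + 3)
Step 1: -4u^2 * (u^2 + 6u + 3) = -4u^4 - 24u^3 - 12u^2; subtract.
Step 2: -6u * (u^2 + 6u + 3) = -6u^3 - 36u^2 - 18u; subtract.
Step 3: 2 * (u^2 + 6u + 3) = 2u^2 + 12u + 6; subtract.
Quotient: -4u^2 - 6u + 2, Remainder: -u + 5


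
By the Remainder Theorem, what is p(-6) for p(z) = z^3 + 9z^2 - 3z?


By the Remainder Theorem, the remainder equals p(-6):
  1*(-6)^3 = -216
  9*(-6)^2 = 324
  -3*(-6)^1 = 18
  constant: 0
Sum: -216 + 324 + 18 + 0 = 126


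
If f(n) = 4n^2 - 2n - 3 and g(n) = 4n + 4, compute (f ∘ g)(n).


Substitute g(n) into f:
f(g(n)) = 4*(4n + 4)^2 + (-2)*(4n + 4) + (-3)
(4n + 4)^2 = 16n^2 + 32n + 16
Expand and combine: 64n^2 + 120n + 53


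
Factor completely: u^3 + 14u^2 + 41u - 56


Try integer roots (divisors of -56). u=-8: p(-8)=0.
Divide out (u + 8): quotient is u^2 + 6u - 7.
Factor the quadratic: (u - 1)(u + 7)
Result: (u + 8)(u - 1)(u + 7)


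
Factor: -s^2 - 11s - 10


Roots satisfy r1 + r2 = -b/a = -11 and r1*r2 = c/a = 10.
So r1 = -10, r2 = -1.
-s^2 - 11s - 10 = -(s - r1)(s - r2) = -(s + 10)(s + 1)


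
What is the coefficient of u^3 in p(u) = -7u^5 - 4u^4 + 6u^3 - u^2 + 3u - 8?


Read off the coefficient of u^3: 6


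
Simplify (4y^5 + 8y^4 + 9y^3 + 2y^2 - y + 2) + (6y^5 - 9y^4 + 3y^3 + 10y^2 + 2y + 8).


Align terms by degree and add:
  4y^5 + 8y^4 + 9y^3 + 2y^2 - y + 2
+ 6y^5 - 9y^4 + 3y^3 + 10y^2 + 2y + 8
= 10y^5 - y^4 + 12y^3 + 12y^2 + y + 10


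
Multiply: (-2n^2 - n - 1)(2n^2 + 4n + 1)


Distribute each term of the first polynomial:
  (-2n^2)(2n^2 + 4n + 1) = -4n^4 - 8n^3 - 2n^2
  (-n)(2n^2 + 4n + 1) = -2n^3 - 4n^2 - n
  (-1)(2n^2 + 4n + 1) = -2n^2 - 4n - 1
Sum: -4n^4 - 10n^3 - 8n^2 - 5n - 1


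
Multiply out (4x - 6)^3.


Expand (4x - 6)^3 by repeated multiplication:
  (4x - 6)^2 = 16x^2 - 48x + 36
= 64x^3 - 288x^2 + 432x - 216


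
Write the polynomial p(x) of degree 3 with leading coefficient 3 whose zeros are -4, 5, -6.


p(x) = 3(x + 4)(x - 5)(x + 6)
Expand: 3x^3 + 15x^2 - 78x - 360


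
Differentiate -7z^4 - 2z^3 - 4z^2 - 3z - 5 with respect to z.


Apply the power rule term by term:
  d/dz(-7z^4) = -28z^3
  d/dz(-2z^3) = -6z^2
  d/dz(-4z^2) = -8z
  d/dz(-3z) = -3
  d/dz(-5) = 0
p'(z) = -28z^3 - 6z^2 - 8z - 3


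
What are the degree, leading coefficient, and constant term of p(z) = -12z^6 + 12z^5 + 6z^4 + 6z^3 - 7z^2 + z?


Highest power of z is 6, with coefficient -12. Constant term is 0.
Degree = 6, leading coefficient = -12, constant term = 0


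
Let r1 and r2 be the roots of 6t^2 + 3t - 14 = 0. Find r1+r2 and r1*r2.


For at^2+bt+c=0: sum = -b/a, product = c/a.
a=6, b=3, c=-14
Sum = -(3)/6 = -1/2
Product = (-14)/6 = -7/3


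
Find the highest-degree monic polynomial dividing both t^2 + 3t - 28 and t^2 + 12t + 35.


Factor each:
  t^2 + 3t - 28 = (t + 7)(t - 4)
  t^2 + 12t + 35 = (t + 7)(t + 5)
Common monic factor: t + 7


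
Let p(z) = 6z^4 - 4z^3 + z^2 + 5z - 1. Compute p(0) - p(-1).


p(0) = -1
p(-1) = 5
p(0) - p(-1) = -1 - 5 = -6


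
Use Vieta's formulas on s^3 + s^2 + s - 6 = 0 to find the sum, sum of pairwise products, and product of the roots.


Monic cubic s^3+bs^2+cs+d=0: sum=-b, pairwise sum=c, product=-d.
b=1, c=1, d=-6
r1+r2+r3 = -1
r1r2+r1r3+r2r3 = 1
r1r2r3 = 6


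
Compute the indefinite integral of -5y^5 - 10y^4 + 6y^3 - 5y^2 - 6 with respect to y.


Reverse power rule on each term:
  ∫ -5y^5 dy = -(5/6)y^6
  ∫ -10y^4 dy = -2y^5
  ∫ 6y^3 dy = (3/2)y^4
  ∫ -5y^2 dy = -(5/3)y^3
  ∫ -6 dy = -6y
F(y) = -(5/6)y^6 - 2y^5 + (3/2)y^4 - (5/3)y^3 - 6y + C


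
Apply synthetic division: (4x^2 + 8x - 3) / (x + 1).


Synthetic division with c = -1. Coefficients: 4, 8, -3
Bring down 4.
  4 * -1 = -4; -4 + 8 = 4
  4 * -1 = -4; -4 - 3 = -7
Quotient: 4x + 4, Remainder: -7


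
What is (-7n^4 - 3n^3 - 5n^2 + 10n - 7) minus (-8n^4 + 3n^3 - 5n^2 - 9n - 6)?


Distribute the minus sign:
  (-7n^4 - 3n^3 - 5n^2 + 10n - 7)
- (-8n^4 + 3n^3 - 5n^2 - 9n - 6)
Negate second polynomial: 8n^4 - 3n^3 + 5n^2 + 9n + 6
Add: n^4 - 6n^3 + 19n - 1


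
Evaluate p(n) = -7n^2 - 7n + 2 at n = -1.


Using direct substitution:
  -7 * (-1)^2 = -7
  -7 * (-1)^1 = 7
  constant: 2
Sum = -7 + 7 + 2 = 2


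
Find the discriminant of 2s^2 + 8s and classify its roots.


D = b^2 - 4ac = (8)^2 - 4(2)(0) = 64 = 64
Since D > 0: two distinct rational roots


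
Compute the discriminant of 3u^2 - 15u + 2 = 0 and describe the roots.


D = b^2 - 4ac = (-15)^2 - 4(3)(2) = 225 - 24 = 201
Since D > 0: two distinct irrational roots


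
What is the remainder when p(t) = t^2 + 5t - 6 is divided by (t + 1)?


By the Remainder Theorem, the remainder equals p(-1):
  1*(-1)^2 = 1
  5*(-1)^1 = -5
  constant: -6
Sum: 1 - 5 - 6 = -10


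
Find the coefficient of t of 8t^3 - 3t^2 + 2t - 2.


Read off the coefficient of t: 2


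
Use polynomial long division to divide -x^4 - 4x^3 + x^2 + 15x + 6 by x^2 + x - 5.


(-x^4 - 4x^3 + x^2 + 15x + 6) / (x^2 + x - 5)
Step 1: -x^2 * (x^2 + x - 5) = -x^4 - x^3 + 5x^2; subtract.
Step 2: -3x * (x^2 + x - 5) = -3x^3 - 3x^2 + 15x; subtract.
Step 3: -1 * (x^2 + x - 5) = -x^2 - x + 5; subtract.
Quotient: -x^2 - 3x - 1, Remainder: x + 1


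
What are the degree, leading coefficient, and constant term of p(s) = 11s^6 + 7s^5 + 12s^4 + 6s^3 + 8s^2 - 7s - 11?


Highest power of s is 6, with coefficient 11. Constant term is -11.
Degree = 6, leading coefficient = 11, constant term = -11


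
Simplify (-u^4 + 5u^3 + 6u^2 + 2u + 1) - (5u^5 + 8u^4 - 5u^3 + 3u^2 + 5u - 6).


Distribute the minus sign:
  (-u^4 + 5u^3 + 6u^2 + 2u + 1)
- (5u^5 + 8u^4 - 5u^3 + 3u^2 + 5u - 6)
Negate second polynomial: -5u^5 - 8u^4 + 5u^3 - 3u^2 - 5u + 6
Add: -5u^5 - 9u^4 + 10u^3 + 3u^2 - 3u + 7


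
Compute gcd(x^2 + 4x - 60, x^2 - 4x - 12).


Factor each:
  x^2 + 4x - 60 = (x - 6)(x + 10)
  x^2 - 4x - 12 = (x - 6)(x + 2)
Common monic factor: x - 6


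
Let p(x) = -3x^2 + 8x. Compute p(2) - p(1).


p(2) = 4
p(1) = 5
p(2) - p(1) = 4 - 5 = -1


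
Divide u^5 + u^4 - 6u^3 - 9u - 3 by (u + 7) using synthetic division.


Synthetic division with c = -7. Coefficients: 1, 1, -6, 0, -9, -3
Bring down 1.
  1 * -7 = -7; -7 + 1 = -6
  -6 * -7 = 42; 42 - 6 = 36
  36 * -7 = -252; -252 + 0 = -252
  -252 * -7 = 1764; 1764 - 9 = 1755
  1755 * -7 = -12285; -12285 - 3 = -12288
Quotient: u^4 - 6u^3 + 36u^2 - 252u + 1755, Remainder: -12288


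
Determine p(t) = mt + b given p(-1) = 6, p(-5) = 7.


p(t) = mt + b. Using p(-1)=6, p(-5)=7:
m = (6 - 7)/(-1 + 5) = -1/4 = -1/4
b = 6 - m*(-1) = 6 - 1/4 = 23/4
p(t) = -(1/4)t + (23/4)


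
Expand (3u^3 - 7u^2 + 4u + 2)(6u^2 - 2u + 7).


Distribute each term of the first polynomial:
  (3u^3)(6u^2 - 2u + 7) = 18u^5 - 6u^4 + 21u^3
  (-7u^2)(6u^2 - 2u + 7) = -42u^4 + 14u^3 - 49u^2
  (4u)(6u^2 - 2u + 7) = 24u^3 - 8u^2 + 28u
  (2)(6u^2 - 2u + 7) = 12u^2 - 4u + 14
Sum: 18u^5 - 48u^4 + 59u^3 - 45u^2 + 24u + 14


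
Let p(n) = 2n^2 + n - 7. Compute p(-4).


Using direct substitution:
  2 * (-4)^2 = 32
  1 * (-4)^1 = -4
  constant: -7
Sum = 32 - 4 - 7 = 21


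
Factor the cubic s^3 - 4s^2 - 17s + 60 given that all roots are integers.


Try integer roots (divisors of 60). s=-4: p(-4)=0.
Divide out (s + 4): quotient is s^2 - 8s + 15.
Factor the quadratic: (s - 3)(s - 5)
Result: (s + 4)(s - 3)(s - 5)


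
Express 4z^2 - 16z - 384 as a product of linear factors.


Roots satisfy r1 + r2 = -b/a = 4 and r1*r2 = c/a = -96.
So r1 = -8, r2 = 12.
4z^2 - 16z - 384 = 4(z - r1)(z - r2) = 4(z + 8)(z - 12)


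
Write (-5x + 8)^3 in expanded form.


Expand (-5x + 8)^3 by repeated multiplication:
  (-5x + 8)^2 = 25x^2 - 80x + 64
= -125x^3 + 600x^2 - 960x + 512


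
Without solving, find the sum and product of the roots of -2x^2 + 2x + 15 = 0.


For ax^2+bx+c=0: sum = -b/a, product = c/a.
a=-2, b=2, c=15
Sum = -(2)/-2 = 1
Product = (15)/-2 = -15/2


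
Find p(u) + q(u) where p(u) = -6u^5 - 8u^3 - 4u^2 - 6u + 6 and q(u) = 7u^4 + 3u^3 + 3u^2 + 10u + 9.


Align terms by degree and add:
  -6u^5 - 8u^3 - 4u^2 - 6u + 6
+ 7u^4 + 3u^3 + 3u^2 + 10u + 9
= -6u^5 + 7u^4 - 5u^3 - u^2 + 4u + 15


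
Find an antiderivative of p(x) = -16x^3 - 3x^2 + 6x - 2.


Reverse power rule on each term:
  ∫ -16x^3 dx = -4x^4
  ∫ -3x^2 dx = -x^3
  ∫ 6x dx = 3x^2
  ∫ -2 dx = -2x
F(x) = -4x^4 - x^3 + 3x^2 - 2x + C


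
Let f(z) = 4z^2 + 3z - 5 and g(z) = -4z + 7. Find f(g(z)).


Substitute g(z) into f:
f(g(z)) = 4*(-4z + 7)^2 + 3*(-4z + 7) + (-5)
(-4z + 7)^2 = 16z^2 - 56z + 49
Expand and combine: 64z^2 - 236z + 212


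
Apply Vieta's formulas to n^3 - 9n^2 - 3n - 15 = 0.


Monic cubic n^3+bn^2+cn+d=0: sum=-b, pairwise sum=c, product=-d.
b=-9, c=-3, d=-15
r1+r2+r3 = 9
r1r2+r1r3+r2r3 = -3
r1r2r3 = 15


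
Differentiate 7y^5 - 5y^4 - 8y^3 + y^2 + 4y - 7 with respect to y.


Apply the power rule term by term:
  d/dy(7y^5) = 35y^4
  d/dy(-5y^4) = -20y^3
  d/dy(-8y^3) = -24y^2
  d/dy(y^2) = 2y
  d/dy(4y) = 4
  d/dy(-7) = 0
p'(y) = 35y^4 - 20y^3 - 24y^2 + 2y + 4


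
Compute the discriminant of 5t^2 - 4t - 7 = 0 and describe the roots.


D = b^2 - 4ac = (-4)^2 - 4(5)(-7) = 16 + 140 = 156
Since D > 0: two distinct irrational roots


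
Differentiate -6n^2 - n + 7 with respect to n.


Apply the power rule term by term:
  d/dn(-6n^2) = -12n
  d/dn(-n) = -1
  d/dn(7) = 0
p'(n) = -12n - 1


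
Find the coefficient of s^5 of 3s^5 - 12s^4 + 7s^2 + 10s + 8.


Read off the coefficient of s^5: 3


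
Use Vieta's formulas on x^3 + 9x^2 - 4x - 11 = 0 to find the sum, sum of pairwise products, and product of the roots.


Monic cubic x^3+bx^2+cx+d=0: sum=-b, pairwise sum=c, product=-d.
b=9, c=-4, d=-11
r1+r2+r3 = -9
r1r2+r1r3+r2r3 = -4
r1r2r3 = 11


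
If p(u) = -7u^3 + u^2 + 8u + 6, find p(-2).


Using direct substitution:
  -7 * (-2)^3 = 56
  1 * (-2)^2 = 4
  8 * (-2)^1 = -16
  constant: 6
Sum = 56 + 4 - 16 + 6 = 50


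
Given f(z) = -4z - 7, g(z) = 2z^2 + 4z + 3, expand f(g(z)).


Substitute g(z) into f:
f(g(z)) = -4*(2z^2 + 4z + 3) + (-7)
Expand and combine: -8z^2 - 16z - 19


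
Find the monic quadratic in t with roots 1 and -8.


p(t) = (t - 1)(t + 8)
Expand: t^2 + 7t - 8


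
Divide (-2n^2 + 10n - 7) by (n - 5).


(-2n^2 + 10n - 7) / (n - 5)
Step 1: -2n * (n - 5) = -2n^2 + 10n; subtract.
Step 2: 0 * (n - 5) = 0; subtract.
Quotient: -2n, Remainder: -7


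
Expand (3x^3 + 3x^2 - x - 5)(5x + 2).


Distribute each term of the first polynomial:
  (3x^3)(5x + 2) = 15x^4 + 6x^3
  (3x^2)(5x + 2) = 15x^3 + 6x^2
  (-x)(5x + 2) = -5x^2 - 2x
  (-5)(5x + 2) = -25x - 10
Sum: 15x^4 + 21x^3 + x^2 - 27x - 10


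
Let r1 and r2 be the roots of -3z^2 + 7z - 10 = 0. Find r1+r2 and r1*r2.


For az^2+bz+c=0: sum = -b/a, product = c/a.
a=-3, b=7, c=-10
Sum = -(7)/-3 = 7/3
Product = (-10)/-3 = 10/3


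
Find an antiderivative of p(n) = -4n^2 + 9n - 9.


Reverse power rule on each term:
  ∫ -4n^2 dn = -(4/3)n^3
  ∫ 9n dn = (9/2)n^2
  ∫ -9 dn = -9n
F(n) = -(4/3)n^3 + (9/2)n^2 - 9n + C


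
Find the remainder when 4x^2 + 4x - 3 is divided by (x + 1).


By the Remainder Theorem, the remainder equals p(-1):
  4*(-1)^2 = 4
  4*(-1)^1 = -4
  constant: -3
Sum: 4 - 4 - 3 = -3


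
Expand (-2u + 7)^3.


Expand (-2u + 7)^3 by repeated multiplication:
  (-2u + 7)^2 = 4u^2 - 28u + 49
= -8u^3 + 84u^2 - 294u + 343


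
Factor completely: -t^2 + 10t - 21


Roots satisfy r1 + r2 = -b/a = 10 and r1*r2 = c/a = 21.
So r1 = 3, r2 = 7.
-t^2 + 10t - 21 = -(t - r1)(t - r2) = -(t - 3)(t - 7)


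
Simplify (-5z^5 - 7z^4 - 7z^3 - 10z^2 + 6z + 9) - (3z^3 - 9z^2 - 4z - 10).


Distribute the minus sign:
  (-5z^5 - 7z^4 - 7z^3 - 10z^2 + 6z + 9)
- (3z^3 - 9z^2 - 4z - 10)
Negate second polynomial: -3z^3 + 9z^2 + 4z + 10
Add: -5z^5 - 7z^4 - 10z^3 - z^2 + 10z + 19


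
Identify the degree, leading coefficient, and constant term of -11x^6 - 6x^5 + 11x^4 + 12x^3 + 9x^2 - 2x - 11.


Highest power of x is 6, with coefficient -11. Constant term is -11.
Degree = 6, leading coefficient = -11, constant term = -11


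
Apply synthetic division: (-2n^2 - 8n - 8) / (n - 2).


Synthetic division with c = 2. Coefficients: -2, -8, -8
Bring down -2.
  -2 * 2 = -4; -4 - 8 = -12
  -12 * 2 = -24; -24 - 8 = -32
Quotient: -2n - 12, Remainder: -32


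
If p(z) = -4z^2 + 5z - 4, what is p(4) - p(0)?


p(4) = -48
p(0) = -4
p(4) - p(0) = -48 + 4 = -44


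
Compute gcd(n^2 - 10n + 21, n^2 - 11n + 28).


Factor each:
  n^2 - 10n + 21 = (n - 7)(n - 3)
  n^2 - 11n + 28 = (n - 7)(n - 4)
Common monic factor: n - 7


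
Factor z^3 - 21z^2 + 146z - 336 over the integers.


Try integer roots (divisors of -336). z=6: p(6)=0.
Divide out (z - 6): quotient is z^2 - 15z + 56.
Factor the quadratic: (z - 8)(z - 7)
Result: (z - 6)(z - 8)(z - 7)


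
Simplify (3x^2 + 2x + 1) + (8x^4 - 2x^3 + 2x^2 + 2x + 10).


Align terms by degree and add:
  3x^2 + 2x + 1
+ 8x^4 - 2x^3 + 2x^2 + 2x + 10
= 8x^4 - 2x^3 + 5x^2 + 4x + 11


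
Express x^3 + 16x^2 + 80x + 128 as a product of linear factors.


Try integer roots (divisors of 128). x=-8: p(-8)=0.
Divide out (x + 8): quotient is x^2 + 8x + 16.
Factor the quadratic: (x + 4)(x + 4)
Result: (x + 8)(x + 4)(x + 4)


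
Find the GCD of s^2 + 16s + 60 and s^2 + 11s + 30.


Factor each:
  s^2 + 16s + 60 = (s + 6)(s + 10)
  s^2 + 11s + 30 = (s + 6)(s + 5)
Common monic factor: s + 6


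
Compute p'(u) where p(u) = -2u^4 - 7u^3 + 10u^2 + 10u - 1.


Apply the power rule term by term:
  d/du(-2u^4) = -8u^3
  d/du(-7u^3) = -21u^2
  d/du(10u^2) = 20u
  d/du(10u) = 10
  d/du(-1) = 0
p'(u) = -8u^3 - 21u^2 + 20u + 10


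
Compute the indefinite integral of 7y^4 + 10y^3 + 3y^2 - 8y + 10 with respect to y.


Reverse power rule on each term:
  ∫ 7y^4 dy = (7/5)y^5
  ∫ 10y^3 dy = (5/2)y^4
  ∫ 3y^2 dy = y^3
  ∫ -8y dy = -4y^2
  ∫ 10 dy = 10y
F(y) = (7/5)y^5 + (5/2)y^4 + y^3 - 4y^2 + 10y + C


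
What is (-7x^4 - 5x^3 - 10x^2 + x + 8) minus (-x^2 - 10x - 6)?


Distribute the minus sign:
  (-7x^4 - 5x^3 - 10x^2 + x + 8)
- (-x^2 - 10x - 6)
Negate second polynomial: x^2 + 10x + 6
Add: -7x^4 - 5x^3 - 9x^2 + 11x + 14


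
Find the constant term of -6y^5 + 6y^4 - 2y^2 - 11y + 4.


Read off the constant term: 4


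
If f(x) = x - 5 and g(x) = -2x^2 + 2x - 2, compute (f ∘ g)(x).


Substitute g(x) into f:
f(g(x)) = 1*(-2x^2 + 2x - 2) + (-5)
Expand and combine: -2x^2 + 2x - 7


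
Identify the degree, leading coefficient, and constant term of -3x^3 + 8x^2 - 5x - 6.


Highest power of x is 3, with coefficient -3. Constant term is -6.
Degree = 3, leading coefficient = -3, constant term = -6
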